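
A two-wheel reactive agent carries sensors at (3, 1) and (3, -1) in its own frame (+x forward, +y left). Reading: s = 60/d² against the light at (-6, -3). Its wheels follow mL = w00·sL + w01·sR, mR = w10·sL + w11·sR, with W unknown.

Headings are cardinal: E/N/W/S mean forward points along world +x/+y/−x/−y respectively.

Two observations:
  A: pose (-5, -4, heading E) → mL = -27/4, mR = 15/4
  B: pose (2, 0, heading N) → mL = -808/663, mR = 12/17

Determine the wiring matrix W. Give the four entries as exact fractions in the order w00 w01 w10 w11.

-1 -1 1 0

obs A: pose=(-5,-4,E) → sL=15/4, sR=3, mL=-27/4, mR=15/4
obs B: pose=(2,0,N) → sL=12/17, sR=20/39, mL=-808/663, mR=12/17
sensor matrix S = [[15/4, 3], [12/17, 20/39]]; det S = -43/221
solve [mL_A; mL_B] = S·[w00; w01] and [mR_A; mR_B] = S·[w10; w11]:
  w00 = -1, w01 = -1, w10 = 1, w11 = 0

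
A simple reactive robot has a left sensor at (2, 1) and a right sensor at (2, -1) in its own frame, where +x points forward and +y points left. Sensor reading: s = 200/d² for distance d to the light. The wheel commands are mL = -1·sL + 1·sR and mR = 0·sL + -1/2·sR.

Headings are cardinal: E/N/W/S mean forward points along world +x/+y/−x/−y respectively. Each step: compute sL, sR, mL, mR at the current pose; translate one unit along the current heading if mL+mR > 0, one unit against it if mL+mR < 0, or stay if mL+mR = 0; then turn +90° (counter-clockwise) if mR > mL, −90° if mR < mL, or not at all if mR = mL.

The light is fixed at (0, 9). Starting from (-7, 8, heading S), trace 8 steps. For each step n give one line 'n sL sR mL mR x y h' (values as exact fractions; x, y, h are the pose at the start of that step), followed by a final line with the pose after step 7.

0 40/9 200/73 -1120/657 -100/73 -7 8 S
1 100/13 100/13 0 -50/13 -7 9 E
2 200/53 40/17 -1280/901 -20/17 -8 9 S
3 5 50/9 5/9 -25/9 -8 10 E
4 40/13 200/101 -1440/1313 -100/101 -9 10 S
5 100/29 4 16/29 -2 -9 11 E
6 200/81 200/121 -8000/9801 -100/121 -10 11 S
7 50/37 5/4 -15/148 -5/8 -10 12 W
final -9 12 N

n=0: pose=(-7,8,S); sL=40/9, sR=200/73; mL=-1120/657, mR=-100/73; mL+mR=-2020/657 → advance -1; mR−mL=220/657 → turn +1·90°
n=1: pose=(-7,9,E); sL=100/13, sR=100/13; mL=0, mR=-50/13; mL+mR=-50/13 → advance -1; mR−mL=-50/13 → turn -1·90°
n=2: pose=(-8,9,S); sL=200/53, sR=40/17; mL=-1280/901, mR=-20/17; mL+mR=-2340/901 → advance -1; mR−mL=220/901 → turn +1·90°
n=3: pose=(-8,10,E); sL=5, sR=50/9; mL=5/9, mR=-25/9; mL+mR=-20/9 → advance -1; mR−mL=-10/3 → turn -1·90°
n=4: pose=(-9,10,S); sL=40/13, sR=200/101; mL=-1440/1313, mR=-100/101; mL+mR=-2740/1313 → advance -1; mR−mL=140/1313 → turn +1·90°
n=5: pose=(-9,11,E); sL=100/29, sR=4; mL=16/29, mR=-2; mL+mR=-42/29 → advance -1; mR−mL=-74/29 → turn -1·90°
n=6: pose=(-10,11,S); sL=200/81, sR=200/121; mL=-8000/9801, mR=-100/121; mL+mR=-16100/9801 → advance -1; mR−mL=-100/9801 → turn -1·90°
n=7: pose=(-10,12,W); sL=50/37, sR=5/4; mL=-15/148, mR=-5/8; mL+mR=-215/296 → advance -1; mR−mL=-155/296 → turn -1·90°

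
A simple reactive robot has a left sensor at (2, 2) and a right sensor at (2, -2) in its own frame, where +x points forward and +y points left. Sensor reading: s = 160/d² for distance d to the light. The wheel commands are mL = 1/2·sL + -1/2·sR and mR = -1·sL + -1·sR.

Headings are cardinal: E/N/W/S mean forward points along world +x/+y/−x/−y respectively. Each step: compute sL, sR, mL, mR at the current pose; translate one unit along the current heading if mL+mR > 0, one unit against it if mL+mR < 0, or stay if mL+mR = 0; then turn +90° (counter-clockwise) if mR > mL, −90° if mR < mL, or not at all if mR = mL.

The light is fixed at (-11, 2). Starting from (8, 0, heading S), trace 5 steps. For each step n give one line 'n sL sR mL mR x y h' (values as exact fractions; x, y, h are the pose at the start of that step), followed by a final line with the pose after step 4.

n=0: pose=(8,0,S); sL=160/457, sR=32/61; mL=-2432/27877, mR=-24384/27877; mL+mR=-26816/27877 → advance -1; mR−mL=-21952/27877 → turn -1·90°
n=1: pose=(8,1,W); sL=80/149, sR=16/29; mL=-32/4321, mR=-4704/4321; mL+mR=-4736/4321 → advance -1; mR−mL=-4672/4321 → turn -1·90°
n=2: pose=(9,1,N); sL=32/65, sR=32/97; mL=512/6305, mR=-5184/6305; mL+mR=-4672/6305 → advance -1; mR−mL=-5696/6305 → turn -1·90°
n=3: pose=(9,0,E); sL=40/121, sR=8/25; mL=16/3025, mR=-1968/3025; mL+mR=-1952/3025 → advance -1; mR−mL=-1984/3025 → turn -1·90°
n=4: pose=(8,0,S); sL=160/457, sR=32/61; mL=-2432/27877, mR=-24384/27877; mL+mR=-26816/27877 → advance -1; mR−mL=-21952/27877 → turn -1·90°

0 160/457 32/61 -2432/27877 -24384/27877 8 0 S
1 80/149 16/29 -32/4321 -4704/4321 8 1 W
2 32/65 32/97 512/6305 -5184/6305 9 1 N
3 40/121 8/25 16/3025 -1968/3025 9 0 E
4 160/457 32/61 -2432/27877 -24384/27877 8 0 S
final 8 1 W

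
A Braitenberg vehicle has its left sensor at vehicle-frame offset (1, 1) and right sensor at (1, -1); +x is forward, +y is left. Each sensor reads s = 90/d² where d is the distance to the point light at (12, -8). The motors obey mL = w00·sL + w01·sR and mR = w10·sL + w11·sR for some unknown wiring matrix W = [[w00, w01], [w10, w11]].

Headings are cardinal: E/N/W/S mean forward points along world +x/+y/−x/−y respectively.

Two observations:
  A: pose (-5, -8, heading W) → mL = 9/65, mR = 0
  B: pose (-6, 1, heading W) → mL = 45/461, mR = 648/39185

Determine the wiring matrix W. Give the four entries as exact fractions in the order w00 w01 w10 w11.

obs A: pose=(-5,-8,W) → sL=18/65, sR=18/65, mL=9/65, mR=0
obs B: pose=(-6,1,W) → sL=18/85, sR=90/461, mL=45/461, mR=648/39185
sensor matrix S = [[18/65, 18/65], [18/85, 90/461]]; det S = -11664/2547025
solve [mL_A; mL_B] = S·[w00; w01] and [mR_A; mR_B] = S·[w10; w11]:
  w00 = 0, w01 = 1/2, w10 = 1, w11 = -1

0 1/2 1 -1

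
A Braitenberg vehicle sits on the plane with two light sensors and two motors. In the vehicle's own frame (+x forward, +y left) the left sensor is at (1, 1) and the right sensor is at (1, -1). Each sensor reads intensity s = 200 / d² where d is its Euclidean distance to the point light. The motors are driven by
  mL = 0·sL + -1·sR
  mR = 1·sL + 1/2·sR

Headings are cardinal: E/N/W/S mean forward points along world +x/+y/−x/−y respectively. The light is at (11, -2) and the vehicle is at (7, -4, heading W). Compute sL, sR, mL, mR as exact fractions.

left sensor world pos  = (6, -5); dL² = 34
right sensor world pos = (6, -3); dR² = 26
sL = 200/34 = 100/17
sR = 200/26 = 100/13
mL = 0·sL + -1·sR = -100/13
mR = 1·sL + 1/2·sR = 2150/221

100/17 100/13 -100/13 2150/221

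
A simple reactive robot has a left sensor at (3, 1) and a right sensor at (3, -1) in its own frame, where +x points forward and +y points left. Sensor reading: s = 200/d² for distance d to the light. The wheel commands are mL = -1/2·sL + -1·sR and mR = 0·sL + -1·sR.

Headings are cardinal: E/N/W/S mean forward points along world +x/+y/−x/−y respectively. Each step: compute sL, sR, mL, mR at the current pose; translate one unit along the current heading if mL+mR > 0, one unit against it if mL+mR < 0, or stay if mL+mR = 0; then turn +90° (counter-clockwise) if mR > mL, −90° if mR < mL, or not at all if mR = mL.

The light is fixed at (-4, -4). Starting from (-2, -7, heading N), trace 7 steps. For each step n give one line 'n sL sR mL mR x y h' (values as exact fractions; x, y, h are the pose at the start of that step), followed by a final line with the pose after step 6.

0 200 200/9 -1100/9 -200/9 -2 -7 N
1 100/13 20 -310/13 -20 -2 -8 W
2 40/13 200/53 -3660/689 -200/53 -1 -8 S
3 5 50/13 -165/26 -50/13 -1 -7 E
4 200 200/9 -1100/9 -200/9 -2 -7 N
5 100/13 20 -310/13 -20 -2 -8 W
6 40/13 200/53 -3660/689 -200/53 -1 -8 S
final -1 -7 E

n=0: pose=(-2,-7,N); sL=200, sR=200/9; mL=-1100/9, mR=-200/9; mL+mR=-1300/9 → advance -1; mR−mL=100 → turn +1·90°
n=1: pose=(-2,-8,W); sL=100/13, sR=20; mL=-310/13, mR=-20; mL+mR=-570/13 → advance -1; mR−mL=50/13 → turn +1·90°
n=2: pose=(-1,-8,S); sL=40/13, sR=200/53; mL=-3660/689, mR=-200/53; mL+mR=-6260/689 → advance -1; mR−mL=20/13 → turn +1·90°
n=3: pose=(-1,-7,E); sL=5, sR=50/13; mL=-165/26, mR=-50/13; mL+mR=-265/26 → advance -1; mR−mL=5/2 → turn +1·90°
n=4: pose=(-2,-7,N); sL=200, sR=200/9; mL=-1100/9, mR=-200/9; mL+mR=-1300/9 → advance -1; mR−mL=100 → turn +1·90°
n=5: pose=(-2,-8,W); sL=100/13, sR=20; mL=-310/13, mR=-20; mL+mR=-570/13 → advance -1; mR−mL=50/13 → turn +1·90°
n=6: pose=(-1,-8,S); sL=40/13, sR=200/53; mL=-3660/689, mR=-200/53; mL+mR=-6260/689 → advance -1; mR−mL=20/13 → turn +1·90°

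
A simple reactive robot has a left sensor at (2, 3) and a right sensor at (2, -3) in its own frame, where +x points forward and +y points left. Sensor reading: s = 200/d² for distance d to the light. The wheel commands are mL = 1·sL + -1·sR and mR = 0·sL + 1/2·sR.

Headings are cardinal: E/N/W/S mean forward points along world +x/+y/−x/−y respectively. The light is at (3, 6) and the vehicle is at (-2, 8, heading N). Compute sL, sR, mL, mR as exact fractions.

5/2 10 -15/2 5

left sensor world pos  = (-5, 10); dL² = 80
right sensor world pos = (1, 10); dR² = 20
sL = 200/80 = 5/2
sR = 200/20 = 10
mL = 1·sL + -1·sR = -15/2
mR = 0·sL + 1/2·sR = 5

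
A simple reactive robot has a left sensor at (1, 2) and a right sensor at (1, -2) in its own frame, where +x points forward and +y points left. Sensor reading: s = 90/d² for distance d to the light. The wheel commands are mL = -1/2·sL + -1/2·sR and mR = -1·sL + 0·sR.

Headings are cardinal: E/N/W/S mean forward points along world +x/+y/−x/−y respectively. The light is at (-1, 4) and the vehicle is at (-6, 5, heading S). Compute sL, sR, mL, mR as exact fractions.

10 90/49 -290/49 -10

left sensor world pos  = (-4, 4); dL² = 9
right sensor world pos = (-8, 4); dR² = 49
sL = 90/9 = 10
sR = 90/49 = 90/49
mL = -1/2·sL + -1/2·sR = -290/49
mR = -1·sL + 0·sR = -10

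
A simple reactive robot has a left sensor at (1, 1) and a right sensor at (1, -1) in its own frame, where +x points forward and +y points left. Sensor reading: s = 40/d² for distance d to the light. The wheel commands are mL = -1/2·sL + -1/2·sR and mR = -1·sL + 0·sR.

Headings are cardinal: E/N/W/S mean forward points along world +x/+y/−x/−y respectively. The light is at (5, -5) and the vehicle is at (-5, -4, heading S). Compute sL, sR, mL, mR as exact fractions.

40/81 40/121 -4040/9801 -40/81

left sensor world pos  = (-4, -5); dL² = 81
right sensor world pos = (-6, -5); dR² = 121
sL = 40/81 = 40/81
sR = 40/121 = 40/121
mL = -1/2·sL + -1/2·sR = -4040/9801
mR = -1·sL + 0·sR = -40/81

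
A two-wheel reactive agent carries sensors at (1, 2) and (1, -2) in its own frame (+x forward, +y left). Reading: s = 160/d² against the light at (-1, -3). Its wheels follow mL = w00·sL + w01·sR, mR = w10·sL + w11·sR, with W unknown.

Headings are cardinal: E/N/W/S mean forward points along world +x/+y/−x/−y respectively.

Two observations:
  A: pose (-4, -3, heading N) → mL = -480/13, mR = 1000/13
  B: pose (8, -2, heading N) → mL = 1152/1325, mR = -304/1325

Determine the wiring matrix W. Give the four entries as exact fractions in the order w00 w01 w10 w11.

obs A: pose=(-4,-3,N) → sL=80/13, sR=80, mL=-480/13, mR=1000/13
obs B: pose=(8,-2,N) → sL=160/53, sR=32/25, mL=1152/1325, mR=-304/1325
sensor matrix S = [[80/13, 80], [160/53, 32/25]]; det S = -804864/3445
solve [mL_A; mL_B] = S·[w00; w01] and [mR_A; mR_B] = S·[w10; w11]:
  w00 = 1/2, w01 = -1/2, w10 = -1/2, w11 = 1

1/2 -1/2 -1/2 1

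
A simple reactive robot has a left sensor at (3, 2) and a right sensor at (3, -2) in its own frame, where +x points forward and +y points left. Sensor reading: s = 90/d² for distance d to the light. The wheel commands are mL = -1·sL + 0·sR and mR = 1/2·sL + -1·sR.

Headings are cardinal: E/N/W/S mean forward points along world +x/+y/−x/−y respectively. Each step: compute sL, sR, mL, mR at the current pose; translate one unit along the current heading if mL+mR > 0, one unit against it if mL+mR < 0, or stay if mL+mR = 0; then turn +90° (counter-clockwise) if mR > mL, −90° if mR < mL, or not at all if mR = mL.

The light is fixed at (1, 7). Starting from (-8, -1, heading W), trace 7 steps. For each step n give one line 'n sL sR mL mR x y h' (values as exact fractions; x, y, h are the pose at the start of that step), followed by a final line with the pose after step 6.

n=0: pose=(-8,-1,W); sL=45/122, sR=1/2; mL=-45/122, mR=-77/244; mL+mR=-167/244 → advance -1; mR−mL=13/244 → turn +1·90°
n=1: pose=(-7,-1,S); sL=90/157, sR=90/221; mL=-90/157, mR=-4185/34697; mL+mR=-24075/34697 → advance -1; mR−mL=15705/34697 → turn +1·90°
n=2: pose=(-7,0,E); sL=9/5, sR=45/53; mL=-9/5, mR=27/530; mL+mR=-927/530 → advance -1; mR−mL=981/530 → turn +1·90°
n=3: pose=(-8,0,N); sL=90/137, sR=18/13; mL=-90/137, mR=-1881/1781; mL+mR=-3051/1781 → advance -1; mR−mL=-711/1781 → turn -1·90°
n=4: pose=(-8,-1,E); sL=5/4, sR=45/68; mL=-5/4, mR=-5/136; mL+mR=-175/136 → advance -1; mR−mL=165/136 → turn +1·90°
n=5: pose=(-9,-1,N); sL=90/169, sR=90/89; mL=-90/169, mR=-11205/15041; mL+mR=-19215/15041 → advance -1; mR−mL=-3195/15041 → turn -1·90°
n=6: pose=(-9,-2,E); sL=45/49, sR=9/17; mL=-45/49, mR=-117/1666; mL+mR=-1647/1666 → advance -1; mR−mL=1413/1666 → turn +1·90°

0 45/122 1/2 -45/122 -77/244 -8 -1 W
1 90/157 90/221 -90/157 -4185/34697 -7 -1 S
2 9/5 45/53 -9/5 27/530 -7 0 E
3 90/137 18/13 -90/137 -1881/1781 -8 0 N
4 5/4 45/68 -5/4 -5/136 -8 -1 E
5 90/169 90/89 -90/169 -11205/15041 -9 -1 N
6 45/49 9/17 -45/49 -117/1666 -9 -2 E
final -10 -2 N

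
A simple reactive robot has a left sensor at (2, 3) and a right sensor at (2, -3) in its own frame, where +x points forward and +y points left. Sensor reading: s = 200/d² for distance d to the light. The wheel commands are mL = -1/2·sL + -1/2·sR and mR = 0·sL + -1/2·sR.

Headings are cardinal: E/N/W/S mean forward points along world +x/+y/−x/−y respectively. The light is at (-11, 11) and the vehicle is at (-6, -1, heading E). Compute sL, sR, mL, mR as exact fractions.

left sensor world pos  = (-4, 2); dL² = 130
right sensor world pos = (-4, -4); dR² = 274
sL = 200/130 = 20/13
sR = 200/274 = 100/137
mL = -1/2·sL + -1/2·sR = -2020/1781
mR = 0·sL + -1/2·sR = -50/137

20/13 100/137 -2020/1781 -50/137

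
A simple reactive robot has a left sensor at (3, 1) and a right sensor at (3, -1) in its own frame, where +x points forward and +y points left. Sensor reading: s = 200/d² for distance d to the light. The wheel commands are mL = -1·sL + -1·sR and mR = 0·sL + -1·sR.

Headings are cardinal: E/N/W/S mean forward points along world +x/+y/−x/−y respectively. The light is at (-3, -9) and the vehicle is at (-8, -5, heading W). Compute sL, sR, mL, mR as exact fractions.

200/73 200/89 -32400/6497 -200/89

left sensor world pos  = (-11, -6); dL² = 73
right sensor world pos = (-11, -4); dR² = 89
sL = 200/73 = 200/73
sR = 200/89 = 200/89
mL = -1·sL + -1·sR = -32400/6497
mR = 0·sL + -1·sR = -200/89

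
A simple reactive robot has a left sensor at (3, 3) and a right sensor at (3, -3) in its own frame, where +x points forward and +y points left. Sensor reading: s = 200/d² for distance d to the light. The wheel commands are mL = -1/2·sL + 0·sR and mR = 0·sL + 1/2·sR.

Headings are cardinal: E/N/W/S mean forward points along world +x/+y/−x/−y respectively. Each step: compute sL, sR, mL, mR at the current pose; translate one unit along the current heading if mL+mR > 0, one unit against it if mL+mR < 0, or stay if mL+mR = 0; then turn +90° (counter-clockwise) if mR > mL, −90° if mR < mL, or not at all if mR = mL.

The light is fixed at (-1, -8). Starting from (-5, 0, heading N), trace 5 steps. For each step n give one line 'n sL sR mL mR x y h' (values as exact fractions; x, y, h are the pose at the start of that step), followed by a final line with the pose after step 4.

0 20/17 100/61 -10/17 50/61 -5 0 N
1 40/17 200/193 -20/17 100/193 -5 1 W
2 50/9 25/9 -25/9 25/18 -4 1 S
3 200/169 200/49 -100/169 100/49 -4 2 E
4 100/97 20/17 -50/97 10/17 -3 2 N
final -3 3 W

n=0: pose=(-5,0,N); sL=20/17, sR=100/61; mL=-10/17, mR=50/61; mL+mR=240/1037 → advance +1; mR−mL=1460/1037 → turn +1·90°
n=1: pose=(-5,1,W); sL=40/17, sR=200/193; mL=-20/17, mR=100/193; mL+mR=-2160/3281 → advance -1; mR−mL=5560/3281 → turn +1·90°
n=2: pose=(-4,1,S); sL=50/9, sR=25/9; mL=-25/9, mR=25/18; mL+mR=-25/18 → advance -1; mR−mL=25/6 → turn +1·90°
n=3: pose=(-4,2,E); sL=200/169, sR=200/49; mL=-100/169, mR=100/49; mL+mR=12000/8281 → advance +1; mR−mL=21800/8281 → turn +1·90°
n=4: pose=(-3,2,N); sL=100/97, sR=20/17; mL=-50/97, mR=10/17; mL+mR=120/1649 → advance +1; mR−mL=1820/1649 → turn +1·90°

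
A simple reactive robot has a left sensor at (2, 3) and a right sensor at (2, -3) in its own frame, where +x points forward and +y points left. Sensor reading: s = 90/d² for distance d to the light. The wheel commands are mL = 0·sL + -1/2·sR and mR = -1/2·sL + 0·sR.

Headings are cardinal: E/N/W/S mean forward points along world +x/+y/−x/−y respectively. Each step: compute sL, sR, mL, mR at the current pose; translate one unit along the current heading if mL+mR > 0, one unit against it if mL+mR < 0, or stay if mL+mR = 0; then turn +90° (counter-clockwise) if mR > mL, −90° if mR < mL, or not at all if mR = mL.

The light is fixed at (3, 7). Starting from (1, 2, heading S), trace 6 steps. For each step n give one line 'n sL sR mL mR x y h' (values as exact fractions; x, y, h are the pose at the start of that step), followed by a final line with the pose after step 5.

n=0: pose=(1,2,S); sL=9/5, sR=45/37; mL=-45/74, mR=-9/10; mL+mR=-279/185 → advance -1; mR−mL=-54/185 → turn -1·90°
n=1: pose=(1,3,W); sL=18/13, sR=90/17; mL=-45/17, mR=-9/13; mL+mR=-738/221 → advance -1; mR−mL=432/221 → turn +1·90°
n=2: pose=(2,3,S); sL=9/4, sR=45/26; mL=-45/52, mR=-9/8; mL+mR=-207/104 → advance -1; mR−mL=-27/104 → turn -1·90°
n=3: pose=(2,4,W); sL=2, sR=10; mL=-5, mR=-1; mL+mR=-6 → advance -1; mR−mL=4 → turn +1·90°
n=4: pose=(3,4,S); sL=45/17, sR=45/17; mL=-45/34, mR=-45/34; mL+mR=-45/17 → advance -1; mR−mL=0 → turn +0·90°
n=5: pose=(3,5,S); sL=18/5, sR=18/5; mL=-9/5, mR=-9/5; mL+mR=-18/5 → advance -1; mR−mL=0 → turn +0·90°

0 9/5 45/37 -45/74 -9/10 1 2 S
1 18/13 90/17 -45/17 -9/13 1 3 W
2 9/4 45/26 -45/52 -9/8 2 3 S
3 2 10 -5 -1 2 4 W
4 45/17 45/17 -45/34 -45/34 3 4 S
5 18/5 18/5 -9/5 -9/5 3 5 S
final 3 6 S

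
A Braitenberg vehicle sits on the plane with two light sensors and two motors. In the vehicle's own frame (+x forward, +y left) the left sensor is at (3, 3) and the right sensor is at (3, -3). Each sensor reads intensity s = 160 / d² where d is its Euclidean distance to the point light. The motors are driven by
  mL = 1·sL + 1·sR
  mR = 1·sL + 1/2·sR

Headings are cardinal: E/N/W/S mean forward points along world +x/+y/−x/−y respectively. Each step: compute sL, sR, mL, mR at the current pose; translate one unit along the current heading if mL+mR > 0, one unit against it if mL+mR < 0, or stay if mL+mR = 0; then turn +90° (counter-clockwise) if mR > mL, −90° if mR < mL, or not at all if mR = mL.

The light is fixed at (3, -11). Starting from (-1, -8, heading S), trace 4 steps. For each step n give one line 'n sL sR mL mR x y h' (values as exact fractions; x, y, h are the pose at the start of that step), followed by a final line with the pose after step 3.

0 160 160/49 8000/49 7920/49 -1 -8 S
1 16/5 80/37 992/185 792/185 -1 -9 W
2 160/89 160/29 18880/2581 11760/2581 -2 -9 N
3 4 40 44 24 -2 -8 E
final -1 -8 S

n=0: pose=(-1,-8,S); sL=160, sR=160/49; mL=8000/49, mR=7920/49; mL+mR=15920/49 → advance +1; mR−mL=-80/49 → turn -1·90°
n=1: pose=(-1,-9,W); sL=16/5, sR=80/37; mL=992/185, mR=792/185; mL+mR=1784/185 → advance +1; mR−mL=-40/37 → turn -1·90°
n=2: pose=(-2,-9,N); sL=160/89, sR=160/29; mL=18880/2581, mR=11760/2581; mL+mR=30640/2581 → advance +1; mR−mL=-80/29 → turn -1·90°
n=3: pose=(-2,-8,E); sL=4, sR=40; mL=44, mR=24; mL+mR=68 → advance +1; mR−mL=-20 → turn -1·90°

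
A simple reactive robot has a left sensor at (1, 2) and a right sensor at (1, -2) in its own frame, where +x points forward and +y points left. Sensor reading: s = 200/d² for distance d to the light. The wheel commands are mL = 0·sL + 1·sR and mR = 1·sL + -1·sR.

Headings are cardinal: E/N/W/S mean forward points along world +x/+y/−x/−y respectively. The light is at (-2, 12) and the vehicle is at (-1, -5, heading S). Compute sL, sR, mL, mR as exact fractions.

200/333 8/13 8/13 -64/4329

left sensor world pos  = (1, -6); dL² = 333
right sensor world pos = (-3, -6); dR² = 325
sL = 200/333 = 200/333
sR = 200/325 = 8/13
mL = 0·sL + 1·sR = 8/13
mR = 1·sL + -1·sR = -64/4329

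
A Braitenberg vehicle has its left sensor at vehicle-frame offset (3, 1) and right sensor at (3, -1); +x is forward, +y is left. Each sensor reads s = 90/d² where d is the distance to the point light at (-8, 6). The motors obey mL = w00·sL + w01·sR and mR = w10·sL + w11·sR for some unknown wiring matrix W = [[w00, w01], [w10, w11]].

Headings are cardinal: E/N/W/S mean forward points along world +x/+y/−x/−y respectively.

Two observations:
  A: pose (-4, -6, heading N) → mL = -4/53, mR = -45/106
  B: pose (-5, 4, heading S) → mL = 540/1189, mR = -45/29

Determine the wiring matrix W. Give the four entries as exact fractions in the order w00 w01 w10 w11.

obs A: pose=(-4,-6,N) → sL=1, sR=45/53, mL=-4/53, mR=-45/106
obs B: pose=(-5,4,S) → sL=90/41, sR=90/29, mL=540/1189, mR=-45/29
sensor matrix S = [[1, 45/53], [90/41, 90/29]]; det S = 78120/63017
solve [mL_A; mL_B] = S·[w00; w01] and [mR_A; mR_B] = S·[w10; w11]:
  w00 = -1/2, w01 = 1/2, w10 = 0, w11 = -1/2

-1/2 1/2 0 -1/2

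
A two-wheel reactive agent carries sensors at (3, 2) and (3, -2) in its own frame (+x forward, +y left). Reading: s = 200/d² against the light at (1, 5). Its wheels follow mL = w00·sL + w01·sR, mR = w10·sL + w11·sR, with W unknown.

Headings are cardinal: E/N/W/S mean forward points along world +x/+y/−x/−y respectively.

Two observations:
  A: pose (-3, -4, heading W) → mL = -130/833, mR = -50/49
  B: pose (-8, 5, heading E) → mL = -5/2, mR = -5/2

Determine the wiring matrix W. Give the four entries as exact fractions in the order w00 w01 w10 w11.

obs A: pose=(-3,-4,W) → sL=20/17, sR=100/49, mL=-130/833, mR=-50/49
obs B: pose=(-8,5,E) → sL=5, sR=5, mL=-5/2, mR=-5/2
sensor matrix S = [[20/17, 100/49], [5, 5]]; det S = -3600/833
solve [mL_A; mL_B] = S·[w00; w01] and [mR_A; mR_B] = S·[w10; w11]:
  w00 = -1, w01 = 1/2, w10 = 0, w11 = -1/2

-1 1/2 0 -1/2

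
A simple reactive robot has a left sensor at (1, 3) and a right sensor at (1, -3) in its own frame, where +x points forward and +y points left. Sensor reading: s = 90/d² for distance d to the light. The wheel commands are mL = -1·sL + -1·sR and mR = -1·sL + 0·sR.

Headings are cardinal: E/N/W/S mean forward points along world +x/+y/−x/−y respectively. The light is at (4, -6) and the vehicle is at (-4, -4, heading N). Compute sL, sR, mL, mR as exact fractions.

9/13 45/17 -738/221 -9/13

left sensor world pos  = (-7, -3); dL² = 130
right sensor world pos = (-1, -3); dR² = 34
sL = 90/130 = 9/13
sR = 90/34 = 45/17
mL = -1·sL + -1·sR = -738/221
mR = -1·sL + 0·sR = -9/13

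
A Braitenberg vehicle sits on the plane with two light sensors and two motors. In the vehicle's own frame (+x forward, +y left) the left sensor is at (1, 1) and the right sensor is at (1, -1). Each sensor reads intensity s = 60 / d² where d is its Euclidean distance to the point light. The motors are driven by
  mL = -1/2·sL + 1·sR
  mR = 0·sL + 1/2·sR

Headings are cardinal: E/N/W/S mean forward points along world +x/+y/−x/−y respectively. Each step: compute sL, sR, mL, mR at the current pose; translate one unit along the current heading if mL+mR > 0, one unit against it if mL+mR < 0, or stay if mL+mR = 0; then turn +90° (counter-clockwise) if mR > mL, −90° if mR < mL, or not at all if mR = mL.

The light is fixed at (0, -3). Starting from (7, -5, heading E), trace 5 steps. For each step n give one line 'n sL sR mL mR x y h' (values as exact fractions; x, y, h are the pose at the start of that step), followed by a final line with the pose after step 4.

0 12/13 60/73 342/949 30/73 7 -5 E
1 6/5 30/41 27/205 15/41 8 -5 N
2 60/53 60/49 1710/2597 30/49 8 -4 W
3 5/3 15/16 5/48 15/32 7 -4 N
4 60/37 60/37 30/37 30/37 7 -3 W
final 6 -3 W

n=0: pose=(7,-5,E); sL=12/13, sR=60/73; mL=342/949, mR=30/73; mL+mR=732/949 → advance +1; mR−mL=48/949 → turn +1·90°
n=1: pose=(8,-5,N); sL=6/5, sR=30/41; mL=27/205, mR=15/41; mL+mR=102/205 → advance +1; mR−mL=48/205 → turn +1·90°
n=2: pose=(8,-4,W); sL=60/53, sR=60/49; mL=1710/2597, mR=30/49; mL+mR=3300/2597 → advance +1; mR−mL=-120/2597 → turn -1·90°
n=3: pose=(7,-4,N); sL=5/3, sR=15/16; mL=5/48, mR=15/32; mL+mR=55/96 → advance +1; mR−mL=35/96 → turn +1·90°
n=4: pose=(7,-3,W); sL=60/37, sR=60/37; mL=30/37, mR=30/37; mL+mR=60/37 → advance +1; mR−mL=0 → turn +0·90°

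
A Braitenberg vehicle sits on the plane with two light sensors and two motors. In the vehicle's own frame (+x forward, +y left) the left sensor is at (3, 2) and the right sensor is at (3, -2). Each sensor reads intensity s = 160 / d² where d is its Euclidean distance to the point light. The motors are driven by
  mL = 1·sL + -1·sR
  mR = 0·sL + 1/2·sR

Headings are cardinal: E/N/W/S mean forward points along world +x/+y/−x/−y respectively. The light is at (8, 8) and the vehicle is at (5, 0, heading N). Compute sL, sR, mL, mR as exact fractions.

16/5 80/13 -192/65 40/13

left sensor world pos  = (3, 3); dL² = 50
right sensor world pos = (7, 3); dR² = 26
sL = 160/50 = 16/5
sR = 160/26 = 80/13
mL = 1·sL + -1·sR = -192/65
mR = 0·sL + 1/2·sR = 40/13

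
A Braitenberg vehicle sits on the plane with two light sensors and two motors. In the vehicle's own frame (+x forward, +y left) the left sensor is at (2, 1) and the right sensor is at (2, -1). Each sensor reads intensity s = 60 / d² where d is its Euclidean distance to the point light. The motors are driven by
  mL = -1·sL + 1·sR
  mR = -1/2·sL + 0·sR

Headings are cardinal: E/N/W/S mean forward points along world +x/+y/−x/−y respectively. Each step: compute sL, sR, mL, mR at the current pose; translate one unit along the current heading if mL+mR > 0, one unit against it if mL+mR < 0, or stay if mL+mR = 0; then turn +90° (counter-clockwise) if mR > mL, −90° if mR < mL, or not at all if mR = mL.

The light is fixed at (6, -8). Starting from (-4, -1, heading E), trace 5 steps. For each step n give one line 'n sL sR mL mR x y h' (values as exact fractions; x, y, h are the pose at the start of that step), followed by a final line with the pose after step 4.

n=0: pose=(-4,-1,E); sL=15/32, sR=3/5; mL=21/160, mR=-15/64; mL+mR=-33/320 → advance -1; mR−mL=-117/320 → turn -1·90°
n=1: pose=(-5,-1,S); sL=12/25, sR=60/169; mL=-528/4225, mR=-6/25; mL+mR=-1542/4225 → advance -1; mR−mL=-486/4225 → turn -1·90°
n=2: pose=(-5,0,W); sL=30/109, sR=6/25; mL=-96/2725, mR=-15/109; mL+mR=-471/2725 → advance -1; mR−mL=-279/2725 → turn -1·90°
n=3: pose=(-4,0,N); sL=60/221, sR=60/181; mL=2400/40001, mR=-30/221; mL+mR=-3030/40001 → advance -1; mR−mL=-7830/40001 → turn -1·90°
n=4: pose=(-4,-1,E); sL=15/32, sR=3/5; mL=21/160, mR=-15/64; mL+mR=-33/320 → advance -1; mR−mL=-117/320 → turn -1·90°

0 15/32 3/5 21/160 -15/64 -4 -1 E
1 12/25 60/169 -528/4225 -6/25 -5 -1 S
2 30/109 6/25 -96/2725 -15/109 -5 0 W
3 60/221 60/181 2400/40001 -30/221 -4 0 N
4 15/32 3/5 21/160 -15/64 -4 -1 E
final -5 -1 S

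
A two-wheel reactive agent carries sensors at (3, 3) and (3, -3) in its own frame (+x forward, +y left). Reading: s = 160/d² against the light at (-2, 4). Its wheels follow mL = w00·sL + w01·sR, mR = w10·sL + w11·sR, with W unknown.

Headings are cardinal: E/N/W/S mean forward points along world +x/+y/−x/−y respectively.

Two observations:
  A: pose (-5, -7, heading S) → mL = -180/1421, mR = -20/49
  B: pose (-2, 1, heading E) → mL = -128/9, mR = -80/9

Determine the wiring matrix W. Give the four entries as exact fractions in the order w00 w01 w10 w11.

obs A: pose=(-5,-7,S) → sL=40/49, sR=20/29, mL=-180/1421, mR=-20/49
obs B: pose=(-2,1,E) → sL=160/9, sR=32/9, mL=-128/9, mR=-80/9
sensor matrix S = [[40/49, 20/29], [160/9, 32/9]]; det S = -119680/12789
solve [mL_A; mL_B] = S·[w00; w01] and [mR_A; mR_B] = S·[w10; w11]:
  w00 = -1, w01 = 1, w10 = -1/2, w11 = 0

-1 1 -1/2 0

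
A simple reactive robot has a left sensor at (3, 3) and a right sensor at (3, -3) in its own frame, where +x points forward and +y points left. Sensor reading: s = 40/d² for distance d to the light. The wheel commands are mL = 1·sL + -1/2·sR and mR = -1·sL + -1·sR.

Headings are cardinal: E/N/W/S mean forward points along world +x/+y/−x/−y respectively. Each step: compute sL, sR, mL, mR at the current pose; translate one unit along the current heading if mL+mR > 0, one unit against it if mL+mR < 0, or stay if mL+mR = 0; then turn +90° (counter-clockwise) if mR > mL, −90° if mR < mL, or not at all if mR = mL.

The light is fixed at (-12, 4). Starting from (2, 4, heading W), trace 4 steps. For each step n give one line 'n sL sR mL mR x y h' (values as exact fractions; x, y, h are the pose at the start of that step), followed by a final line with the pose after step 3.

n=0: pose=(2,4,W); sL=4/13, sR=4/13; mL=2/13, mR=-8/13; mL+mR=-6/13 → advance -1; mR−mL=-10/13 → turn -1·90°
n=1: pose=(3,4,N); sL=40/153, sR=40/333; mL=380/1887, mR=-240/629; mL+mR=-20/111 → advance -1; mR−mL=-1100/1887 → turn -1·90°
n=2: pose=(3,3,E); sL=5/41, sR=2/17; mL=44/697, mR=-167/697; mL+mR=-3/17 → advance -1; mR−mL=-211/697 → turn -1·90°
n=3: pose=(2,3,S); sL=8/61, sR=40/137; mL=-124/8357, mR=-3536/8357; mL+mR=-60/137 → advance -1; mR−mL=-3412/8357 → turn -1·90°

0 4/13 4/13 2/13 -8/13 2 4 W
1 40/153 40/333 380/1887 -240/629 3 4 N
2 5/41 2/17 44/697 -167/697 3 3 E
3 8/61 40/137 -124/8357 -3536/8357 2 3 S
final 2 4 W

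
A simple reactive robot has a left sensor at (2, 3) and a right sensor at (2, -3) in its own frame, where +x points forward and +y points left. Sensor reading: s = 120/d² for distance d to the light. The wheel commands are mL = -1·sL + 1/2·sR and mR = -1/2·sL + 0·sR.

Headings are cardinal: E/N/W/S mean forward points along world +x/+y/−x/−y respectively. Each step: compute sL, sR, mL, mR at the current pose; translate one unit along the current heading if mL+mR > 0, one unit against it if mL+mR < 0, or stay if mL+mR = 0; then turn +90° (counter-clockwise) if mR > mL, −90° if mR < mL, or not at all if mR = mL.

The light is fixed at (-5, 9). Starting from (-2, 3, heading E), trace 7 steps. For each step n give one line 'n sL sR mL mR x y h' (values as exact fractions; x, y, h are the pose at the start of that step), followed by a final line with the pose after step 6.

0 60/17 60/53 -2670/901 -30/17 -2 3 E
1 120/17 120/41 -3900/697 -60/17 -3 3 N
2 6/5 15/2 51/20 -3/5 -3 2 W
3 120/29 120/41 -3180/1189 -60/29 -4 2 N
4 60/61 60/13 1050/793 -30/61 -4 1 W
5 8/3 8/3 -4/3 -4/3 -5 1 N
6 60/29 60/29 -30/29 -30/29 -5 0 N
final -5 -1 N

n=0: pose=(-2,3,E); sL=60/17, sR=60/53; mL=-2670/901, mR=-30/17; mL+mR=-4260/901 → advance -1; mR−mL=1080/901 → turn +1·90°
n=1: pose=(-3,3,N); sL=120/17, sR=120/41; mL=-3900/697, mR=-60/17; mL+mR=-6360/697 → advance -1; mR−mL=1440/697 → turn +1·90°
n=2: pose=(-3,2,W); sL=6/5, sR=15/2; mL=51/20, mR=-3/5; mL+mR=39/20 → advance +1; mR−mL=-63/20 → turn -1·90°
n=3: pose=(-4,2,N); sL=120/29, sR=120/41; mL=-3180/1189, mR=-60/29; mL+mR=-5640/1189 → advance -1; mR−mL=720/1189 → turn +1·90°
n=4: pose=(-4,1,W); sL=60/61, sR=60/13; mL=1050/793, mR=-30/61; mL+mR=660/793 → advance +1; mR−mL=-1440/793 → turn -1·90°
n=5: pose=(-5,1,N); sL=8/3, sR=8/3; mL=-4/3, mR=-4/3; mL+mR=-8/3 → advance -1; mR−mL=0 → turn +0·90°
n=6: pose=(-5,0,N); sL=60/29, sR=60/29; mL=-30/29, mR=-30/29; mL+mR=-60/29 → advance -1; mR−mL=0 → turn +0·90°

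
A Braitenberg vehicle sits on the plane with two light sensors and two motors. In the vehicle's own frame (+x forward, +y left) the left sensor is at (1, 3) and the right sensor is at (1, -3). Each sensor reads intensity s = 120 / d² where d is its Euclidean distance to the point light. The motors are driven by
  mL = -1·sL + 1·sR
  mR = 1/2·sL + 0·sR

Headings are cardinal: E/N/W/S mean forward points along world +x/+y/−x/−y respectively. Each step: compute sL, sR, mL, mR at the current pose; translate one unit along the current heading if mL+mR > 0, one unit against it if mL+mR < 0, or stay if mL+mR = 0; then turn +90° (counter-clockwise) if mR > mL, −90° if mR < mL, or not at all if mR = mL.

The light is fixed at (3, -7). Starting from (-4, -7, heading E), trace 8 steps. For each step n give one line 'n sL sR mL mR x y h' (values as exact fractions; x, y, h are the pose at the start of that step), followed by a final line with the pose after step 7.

n=0: pose=(-4,-7,E); sL=8/3, sR=8/3; mL=0, mR=4/3; mL+mR=4/3 → advance +1; mR−mL=4/3 → turn +1·90°
n=1: pose=(-3,-7,N); sL=60/41, sR=12; mL=432/41, mR=30/41; mL+mR=462/41 → advance +1; mR−mL=-402/41 → turn -1·90°
n=2: pose=(-3,-6,E); sL=120/41, sR=120/29; mL=1440/1189, mR=60/41; mL+mR=3180/1189 → advance +1; mR−mL=300/1189 → turn +1·90°
n=3: pose=(-2,-6,N); sL=30/17, sR=15; mL=225/17, mR=15/17; mL+mR=240/17 → advance +1; mR−mL=-210/17 → turn -1·90°
n=4: pose=(-2,-5,E); sL=120/41, sR=120/17; mL=2880/697, mR=60/41; mL+mR=3900/697 → advance +1; mR−mL=-1860/697 → turn -1·90°
n=5: pose=(-1,-5,S); sL=60, sR=12/5; mL=-288/5, mR=30; mL+mR=-138/5 → advance -1; mR−mL=438/5 → turn +1·90°
n=6: pose=(-1,-4,E); sL=8/3, sR=40/3; mL=32/3, mR=4/3; mL+mR=12 → advance +1; mR−mL=-28/3 → turn -1·90°
n=7: pose=(0,-4,S); sL=30, sR=3; mL=-27, mR=15; mL+mR=-12 → advance -1; mR−mL=42 → turn +1·90°

0 8/3 8/3 0 4/3 -4 -7 E
1 60/41 12 432/41 30/41 -3 -7 N
2 120/41 120/29 1440/1189 60/41 -3 -6 E
3 30/17 15 225/17 15/17 -2 -6 N
4 120/41 120/17 2880/697 60/41 -2 -5 E
5 60 12/5 -288/5 30 -1 -5 S
6 8/3 40/3 32/3 4/3 -1 -4 E
7 30 3 -27 15 0 -4 S
final 0 -3 E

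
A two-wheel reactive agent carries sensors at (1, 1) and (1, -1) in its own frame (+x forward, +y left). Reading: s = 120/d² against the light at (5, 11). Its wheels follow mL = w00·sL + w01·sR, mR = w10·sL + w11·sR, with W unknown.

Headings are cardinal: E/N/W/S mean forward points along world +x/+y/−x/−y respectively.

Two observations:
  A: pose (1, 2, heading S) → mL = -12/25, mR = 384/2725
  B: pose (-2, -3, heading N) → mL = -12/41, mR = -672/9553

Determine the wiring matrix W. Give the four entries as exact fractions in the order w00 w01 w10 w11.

0 -1/2 1 -1

obs A: pose=(1,2,S) → sL=120/109, sR=24/25, mL=-12/25, mR=384/2725
obs B: pose=(-2,-3,N) → sL=120/233, sR=24/41, mL=-12/41, mR=-672/9553
sensor matrix S = [[120/109, 24/25], [120/233, 24/41]]; det S = 781056/5206385
solve [mL_A; mL_B] = S·[w00; w01] and [mR_A; mR_B] = S·[w10; w11]:
  w00 = 0, w01 = -1/2, w10 = 1, w11 = -1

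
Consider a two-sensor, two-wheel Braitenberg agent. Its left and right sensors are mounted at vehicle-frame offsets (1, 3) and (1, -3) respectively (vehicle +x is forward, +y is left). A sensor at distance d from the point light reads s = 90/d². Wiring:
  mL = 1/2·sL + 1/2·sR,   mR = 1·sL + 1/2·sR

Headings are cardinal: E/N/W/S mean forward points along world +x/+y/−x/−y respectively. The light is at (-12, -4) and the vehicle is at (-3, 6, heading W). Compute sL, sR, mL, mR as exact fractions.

left sensor world pos  = (-4, 3); dL² = 113
right sensor world pos = (-4, 9); dR² = 233
sL = 90/113 = 90/113
sR = 90/233 = 90/233
mL = 1/2·sL + 1/2·sR = 15570/26329
mR = 1·sL + 1/2·sR = 26055/26329

90/113 90/233 15570/26329 26055/26329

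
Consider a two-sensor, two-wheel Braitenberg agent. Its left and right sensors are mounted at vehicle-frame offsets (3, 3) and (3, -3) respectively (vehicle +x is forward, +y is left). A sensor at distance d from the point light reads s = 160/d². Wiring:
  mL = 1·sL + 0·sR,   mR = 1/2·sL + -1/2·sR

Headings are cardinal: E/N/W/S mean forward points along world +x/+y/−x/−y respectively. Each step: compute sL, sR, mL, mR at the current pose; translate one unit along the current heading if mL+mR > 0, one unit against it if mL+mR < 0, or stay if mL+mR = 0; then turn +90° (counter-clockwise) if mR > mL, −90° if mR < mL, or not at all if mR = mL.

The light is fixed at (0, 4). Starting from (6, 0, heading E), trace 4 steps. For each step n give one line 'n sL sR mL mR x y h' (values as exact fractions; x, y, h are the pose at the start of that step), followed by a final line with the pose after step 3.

n=0: pose=(6,0,E); sL=80/41, sR=16/13; mL=80/41, mR=192/533; mL+mR=1232/533 → advance +1; mR−mL=-848/533 → turn -1·90°
n=1: pose=(7,0,S); sL=160/149, sR=32/13; mL=160/149, mR=-1344/1937; mL+mR=736/1937 → advance +1; mR−mL=-3424/1937 → turn -1·90°
n=2: pose=(7,-1,W); sL=2, sR=8; mL=2, mR=-3; mL+mR=-1 → advance -1; mR−mL=-5 → turn -1·90°
n=3: pose=(8,-1,N); sL=160/29, sR=32/25; mL=160/29, mR=1536/725; mL+mR=5536/725 → advance +1; mR−mL=-2464/725 → turn -1·90°

0 80/41 16/13 80/41 192/533 6 0 E
1 160/149 32/13 160/149 -1344/1937 7 0 S
2 2 8 2 -3 7 -1 W
3 160/29 32/25 160/29 1536/725 8 -1 N
final 8 0 E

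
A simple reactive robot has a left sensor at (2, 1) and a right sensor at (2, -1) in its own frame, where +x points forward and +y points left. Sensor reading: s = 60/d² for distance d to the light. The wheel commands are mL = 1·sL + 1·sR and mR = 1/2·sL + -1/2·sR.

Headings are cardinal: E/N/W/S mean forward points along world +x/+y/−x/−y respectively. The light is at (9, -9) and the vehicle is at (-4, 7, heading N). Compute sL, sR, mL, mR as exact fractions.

left sensor world pos  = (-5, 9); dL² = 520
right sensor world pos = (-3, 9); dR² = 468
sL = 60/520 = 3/26
sR = 60/468 = 5/39
mL = 1·sL + 1·sR = 19/78
mR = 1/2·sL + -1/2·sR = -1/156

3/26 5/39 19/78 -1/156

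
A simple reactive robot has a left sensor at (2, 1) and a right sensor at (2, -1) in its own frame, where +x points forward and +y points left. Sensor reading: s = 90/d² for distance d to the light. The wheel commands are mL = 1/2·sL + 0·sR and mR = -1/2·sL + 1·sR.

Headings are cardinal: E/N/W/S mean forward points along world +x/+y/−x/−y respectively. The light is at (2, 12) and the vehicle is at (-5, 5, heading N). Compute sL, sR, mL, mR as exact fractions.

left sensor world pos  = (-6, 7); dL² = 89
right sensor world pos = (-4, 7); dR² = 61
sL = 90/89 = 90/89
sR = 90/61 = 90/61
mL = 1/2·sL + 0·sR = 45/89
mR = -1/2·sL + 1·sR = 5265/5429

90/89 90/61 45/89 5265/5429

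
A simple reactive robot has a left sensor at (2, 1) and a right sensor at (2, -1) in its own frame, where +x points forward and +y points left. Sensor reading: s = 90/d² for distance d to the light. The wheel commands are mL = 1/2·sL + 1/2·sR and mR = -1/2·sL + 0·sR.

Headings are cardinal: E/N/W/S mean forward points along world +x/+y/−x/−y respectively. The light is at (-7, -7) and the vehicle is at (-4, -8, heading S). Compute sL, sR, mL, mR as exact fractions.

left sensor world pos  = (-3, -10); dL² = 25
right sensor world pos = (-5, -10); dR² = 13
sL = 90/25 = 18/5
sR = 90/13 = 90/13
mL = 1/2·sL + 1/2·sR = 342/65
mR = -1/2·sL + 0·sR = -9/5

18/5 90/13 342/65 -9/5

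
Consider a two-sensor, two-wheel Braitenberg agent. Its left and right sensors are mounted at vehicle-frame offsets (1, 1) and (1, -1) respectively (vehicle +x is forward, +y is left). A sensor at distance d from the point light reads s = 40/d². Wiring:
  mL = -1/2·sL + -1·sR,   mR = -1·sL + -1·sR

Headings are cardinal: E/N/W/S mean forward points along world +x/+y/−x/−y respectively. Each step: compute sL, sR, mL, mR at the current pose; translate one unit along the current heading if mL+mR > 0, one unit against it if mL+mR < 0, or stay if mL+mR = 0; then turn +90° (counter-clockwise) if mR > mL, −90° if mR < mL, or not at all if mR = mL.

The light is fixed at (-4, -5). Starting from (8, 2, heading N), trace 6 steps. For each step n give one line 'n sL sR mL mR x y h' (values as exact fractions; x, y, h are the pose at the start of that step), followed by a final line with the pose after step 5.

n=0: pose=(8,2,N); sL=8/37, sR=40/233; mL=-2412/8621, mR=-3344/8621; mL+mR=-5756/8621 → advance -1; mR−mL=-4/37 → turn -1·90°
n=1: pose=(8,1,E); sL=20/109, sR=20/97; mL=-3150/10573, mR=-4120/10573; mL+mR=-7270/10573 → advance -1; mR−mL=-10/109 → turn -1·90°
n=2: pose=(7,1,S); sL=40/169, sR=8/25; mL=-1852/4225, mR=-2352/4225; mL+mR=-4204/4225 → advance -1; mR−mL=-20/169 → turn -1·90°
n=3: pose=(7,2,W); sL=5/17, sR=10/41; mL=-545/1394, mR=-375/697; mL+mR=-1295/1394 → advance -1; mR−mL=-5/34 → turn -1·90°
n=4: pose=(8,2,N); sL=8/37, sR=40/233; mL=-2412/8621, mR=-3344/8621; mL+mR=-5756/8621 → advance -1; mR−mL=-4/37 → turn -1·90°
n=5: pose=(8,1,E); sL=20/109, sR=20/97; mL=-3150/10573, mR=-4120/10573; mL+mR=-7270/10573 → advance -1; mR−mL=-10/109 → turn -1·90°

0 8/37 40/233 -2412/8621 -3344/8621 8 2 N
1 20/109 20/97 -3150/10573 -4120/10573 8 1 E
2 40/169 8/25 -1852/4225 -2352/4225 7 1 S
3 5/17 10/41 -545/1394 -375/697 7 2 W
4 8/37 40/233 -2412/8621 -3344/8621 8 2 N
5 20/109 20/97 -3150/10573 -4120/10573 8 1 E
final 7 1 S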